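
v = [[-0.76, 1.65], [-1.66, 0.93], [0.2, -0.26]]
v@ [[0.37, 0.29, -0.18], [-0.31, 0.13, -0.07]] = [[-0.79, -0.01, 0.02], [-0.9, -0.36, 0.23], [0.15, 0.02, -0.02]]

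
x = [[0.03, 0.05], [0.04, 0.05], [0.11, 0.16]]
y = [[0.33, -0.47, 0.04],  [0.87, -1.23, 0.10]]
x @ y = [[0.05, -0.08, 0.01],  [0.06, -0.08, 0.01],  [0.18, -0.25, 0.02]]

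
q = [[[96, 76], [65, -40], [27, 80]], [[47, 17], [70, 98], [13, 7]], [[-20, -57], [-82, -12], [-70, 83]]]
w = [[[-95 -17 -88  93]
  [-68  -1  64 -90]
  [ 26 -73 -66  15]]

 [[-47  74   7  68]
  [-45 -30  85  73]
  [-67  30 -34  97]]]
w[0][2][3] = 15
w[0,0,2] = -88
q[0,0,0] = 96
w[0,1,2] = 64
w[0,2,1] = -73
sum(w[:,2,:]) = -72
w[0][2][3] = 15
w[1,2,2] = -34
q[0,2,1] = 80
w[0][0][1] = -17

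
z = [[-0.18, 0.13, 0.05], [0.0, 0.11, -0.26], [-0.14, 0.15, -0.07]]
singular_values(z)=[0.34, 0.26, 0.0]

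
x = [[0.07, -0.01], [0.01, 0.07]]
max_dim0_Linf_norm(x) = 0.07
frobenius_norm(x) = 0.10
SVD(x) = [[-0.99,-0.14],[-0.14,0.99]] @ diag([0.07071067811865477, 0.07071067811865477]) @ [[-1.0, -0.00],  [0.0, 1.0]]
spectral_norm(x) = 0.07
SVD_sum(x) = [[0.07, 0.0], [0.01, 0.0]] + [[0.0, -0.01], [0.0, 0.07]]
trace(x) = 0.14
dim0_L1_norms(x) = [0.08, 0.08]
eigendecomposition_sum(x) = [[(0.04+0.01j), -0.00+0.03j], [0.01-0.04j, 0.04+0.01j]] + [[0.04-0.01j, -0.00-0.03j], [(0.01+0.04j), (0.04-0.01j)]]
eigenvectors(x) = [[0.00+0.71j, 0.00-0.71j],[0.71+0.00j, (0.71-0j)]]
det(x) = 0.01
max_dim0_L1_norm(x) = 0.08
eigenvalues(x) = [(0.07+0.01j), (0.07-0.01j)]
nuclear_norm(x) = 0.14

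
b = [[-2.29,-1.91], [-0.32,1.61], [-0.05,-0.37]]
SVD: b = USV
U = [[-0.94,-0.33],[0.32,-0.93],[-0.1,0.15]]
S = [3.13, 1.4]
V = [[0.66, 0.75], [0.75, -0.66]]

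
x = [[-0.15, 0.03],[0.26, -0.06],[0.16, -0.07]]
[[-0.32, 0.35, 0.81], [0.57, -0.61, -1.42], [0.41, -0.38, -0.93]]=x @ [[1.84, -2.31, -5.01], [-1.60, 0.08, 1.89]]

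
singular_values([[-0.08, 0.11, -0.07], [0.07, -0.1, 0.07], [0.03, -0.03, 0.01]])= [0.21, 0.01, 0.0]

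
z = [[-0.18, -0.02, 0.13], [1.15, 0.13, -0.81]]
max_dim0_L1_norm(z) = 1.33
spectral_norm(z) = 1.43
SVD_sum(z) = [[-0.18, -0.02, 0.13], [1.15, 0.13, -0.81]] + [[0.0, 0.00, 0.00], [0.00, 0.00, 0.00]]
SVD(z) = [[-0.16, 0.99], [0.99, 0.16]] @ diag([1.4301024398401494, 0.0026479356584941933]) @ [[0.81, 0.09, -0.57], [0.55, 0.19, 0.81]]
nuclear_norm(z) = 1.43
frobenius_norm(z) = 1.43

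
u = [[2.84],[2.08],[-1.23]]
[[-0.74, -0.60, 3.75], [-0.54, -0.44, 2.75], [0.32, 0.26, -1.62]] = u @ [[-0.26, -0.21, 1.32]]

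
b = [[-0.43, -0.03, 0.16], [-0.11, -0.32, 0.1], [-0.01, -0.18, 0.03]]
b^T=[[-0.43, -0.11, -0.01], [-0.03, -0.32, -0.18], [0.16, 0.10, 0.03]]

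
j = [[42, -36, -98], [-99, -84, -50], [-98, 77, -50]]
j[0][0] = 42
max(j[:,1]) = 77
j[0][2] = -98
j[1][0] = -99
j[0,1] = -36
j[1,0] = -99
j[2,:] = [-98, 77, -50]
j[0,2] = -98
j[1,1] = -84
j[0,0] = 42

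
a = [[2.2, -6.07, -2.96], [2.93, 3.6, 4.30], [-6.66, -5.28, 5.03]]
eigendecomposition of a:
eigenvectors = [[-0.16+0.52j, -0.16-0.52j, -0.61+0.00j], [0.61+0.00j, 0.61-0.00j, 0.28+0.00j], [-0.24+0.51j, -0.24-0.51j, 0.74+0.00j]]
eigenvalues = [(1.14+6.09j), (1.14-6.09j), (8.55+0j)]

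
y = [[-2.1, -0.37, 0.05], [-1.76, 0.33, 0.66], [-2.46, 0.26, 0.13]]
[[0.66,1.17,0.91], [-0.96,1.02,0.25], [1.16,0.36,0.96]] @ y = [[-5.68,0.38,0.92], [-0.39,0.76,0.66], [-5.43,-0.06,0.42]]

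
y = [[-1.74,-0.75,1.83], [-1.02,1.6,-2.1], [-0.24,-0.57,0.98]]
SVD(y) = [[-0.62, -0.74, -0.26], [0.71, -0.67, 0.22], [-0.33, -0.05, 0.94]] @ diag([3.4809830042746515, 2.043295493519723, 0.0009220157340800122]) @ [[0.12, 0.51, -0.85], [0.97, -0.24, -0.00], [0.20, 0.82, 0.53]]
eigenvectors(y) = [[0.91, -0.2, 0.28], [0.38, -0.82, -0.92], [0.16, -0.53, 0.29]]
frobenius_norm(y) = 4.04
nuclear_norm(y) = 5.53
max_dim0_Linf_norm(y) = 2.1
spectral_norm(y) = 3.48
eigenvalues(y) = [-1.73, 0.0, 2.57]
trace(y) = 0.84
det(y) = -0.01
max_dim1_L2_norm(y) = 2.83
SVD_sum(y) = [[-0.27,-1.11,1.83], [0.31,1.28,-2.1], [-0.14,-0.59,0.98]] + [[-1.47, 0.36, 0.00], [-1.33, 0.32, 0.00], [-0.10, 0.02, 0.0]] + [[-0.0, -0.0, -0.00],[0.0, 0.00, 0.00],[0.00, 0.0, 0.0]]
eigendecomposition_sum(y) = [[-1.82, -0.23, 1.05], [-0.76, -0.10, 0.44], [-0.32, -0.04, 0.19]] + [[-0.0, 0.0, 0.0], [-0.00, 0.00, 0.0], [-0.0, 0.0, 0.0]] + [[0.08, -0.52, 0.78], [-0.26, 1.70, -2.54], [0.08, -0.53, 0.79]]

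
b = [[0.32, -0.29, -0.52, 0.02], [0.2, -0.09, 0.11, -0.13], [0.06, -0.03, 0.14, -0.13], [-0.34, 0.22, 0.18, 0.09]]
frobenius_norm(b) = 0.88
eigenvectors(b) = [[(-0.66+0j), -0.66-0.00j, (0.05+0j), (0.19+0j)], [-0.15+0.38j, -0.15-0.38j, (0.7+0j), 0.79+0.00j], [(0.01+0.26j), 0.01-0.26j, -0.38+0.00j, -0.34+0.00j], [0.47-0.32j, (0.47+0.32j), (-0.61+0j), -0.48+0.00j]]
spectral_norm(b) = 0.80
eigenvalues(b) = [(0.25+0.38j), (0.25-0.38j), (-0.02+0j), (-0.01+0j)]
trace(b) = 0.46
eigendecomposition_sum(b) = [[(0.16+0.1j), (-0.14-0.03j), (-0.26+0.18j), (0.01-0.14j)], [(0.09-0.07j), -0.05+0.07j, 0.05+0.19j, (-0.08-0.04j)], [(0.04-0.06j), -0.01+0.06j, (0.07+0.1j), -0.06-0.00j], [-0.16+0.01j, 0.12-0.05j, (0.1-0.26j), (0.06+0.11j)]] + [[0.16-0.10j, (-0.14+0.03j), -0.26-0.18j, 0.01+0.14j], [(0.09+0.07j), -0.05-0.07j, 0.05-0.19j, -0.08+0.04j], [0.04+0.06j, -0.01-0.06j, 0.07-0.10j, -0.06+0.00j], [-0.16-0.01j, 0.12+0.05j, (0.1+0.26j), 0.06-0.11j]] + [[-0j, 0.00-0.00j, 0.00+0.00j, 0.00-0.00j], [0.03-0.00j, (0.03-0j), 0.02+0.00j, (0.05-0j)], [-0.02+0.00j, (-0.02+0j), (-0.01-0j), -0.03+0.00j], [(-0.03+0j), -0.03+0.00j, -0.02-0.00j, -0.05+0.00j]] + [[(-0+0j), (-0.01+0j), (-0-0j), -0.01+0.00j], [(-0.01+0j), -0.02+0.00j, -0.00-0.00j, (-0.03+0j)], [0.01-0.00j, (0.01-0j), 0j, 0.01-0.00j], [(0.01-0j), 0.01-0.00j, 0j, 0.02-0.00j]]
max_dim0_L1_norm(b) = 0.95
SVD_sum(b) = [[0.39, -0.31, -0.44, -0.03], [0.06, -0.04, -0.06, -0.00], [-0.02, 0.02, 0.02, 0.0], [-0.25, 0.20, 0.28, 0.02]] + [[-0.06, 0.02, -0.08, 0.06], [0.14, -0.05, 0.17, -0.14], [0.1, -0.04, 0.13, -0.1], [-0.08, 0.03, -0.10, 0.08]] + [[-0.01, -0.00, -0.0, -0.01], [0.01, 0.00, 0.00, 0.01], [-0.02, -0.01, -0.01, -0.03], [-0.01, -0.0, -0.0, -0.01]] + [[-0.0, -0.00, 0.00, 0.0], [-0.0, -0.00, 0.00, 0.00], [0.00, 0.0, -0.0, -0.00], [-0.00, -0.0, 0.0, 0.0]]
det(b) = 0.00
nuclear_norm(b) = 1.23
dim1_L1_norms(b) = [1.15, 0.53, 0.36, 0.83]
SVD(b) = [[-0.84, 0.32, -0.3, 0.33], [-0.12, -0.69, 0.3, 0.65], [0.05, -0.51, -0.84, -0.15], [0.54, 0.40, -0.33, 0.67]] @ diag([0.7959861584357406, 0.3796425320839709, 0.046579702445106536, 0.002813313297289211]) @ [[-0.59,0.46,0.66,0.05], [-0.53,0.19,-0.64,0.52], [0.55,0.27,0.24,0.75], [-0.27,-0.82,0.31,0.40]]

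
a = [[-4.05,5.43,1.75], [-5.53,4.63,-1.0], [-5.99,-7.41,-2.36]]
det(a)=156.168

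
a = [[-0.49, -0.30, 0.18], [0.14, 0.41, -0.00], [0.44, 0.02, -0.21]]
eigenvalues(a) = [-0.64, -0.01, 0.35]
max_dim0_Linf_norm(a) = 0.49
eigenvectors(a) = [[0.69,-0.42,0.37],[-0.09,0.14,-0.89],[-0.71,-0.90,0.26]]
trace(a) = -0.29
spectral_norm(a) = 0.81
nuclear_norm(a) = 1.18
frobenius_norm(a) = 0.89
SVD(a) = [[-0.75, 0.02, 0.66], [0.39, -0.80, 0.46], [0.54, 0.60, 0.59]] @ diag([0.8058921949102049, 0.37258019131281517, 0.0046659644360215555]) @ [[0.82, 0.49, -0.31],[0.39, -0.86, -0.33],[-0.43, 0.15, -0.89]]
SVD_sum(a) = [[-0.49, -0.30, 0.18], [0.26, 0.15, -0.1], [0.35, 0.21, -0.13]] + [[0.0, -0.01, -0.00], [-0.12, 0.26, 0.10], [0.09, -0.19, -0.07]] + [[-0.00, 0.00, -0.0], [-0.0, 0.00, -0.00], [-0.00, 0.0, -0.0]]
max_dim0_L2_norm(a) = 0.67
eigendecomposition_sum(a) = [[-0.45,-0.13,0.19],  [0.06,0.02,-0.03],  [0.47,0.14,-0.20]] + [[-0.00,  -0.00,  -0.00], [0.00,  0.0,  0.00], [-0.01,  -0.00,  -0.00]] + [[-0.03, -0.16, -0.01],[0.08, 0.39, 0.03],[-0.02, -0.11, -0.01]]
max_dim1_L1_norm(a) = 0.97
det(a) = 0.00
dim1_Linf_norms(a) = [0.49, 0.41, 0.44]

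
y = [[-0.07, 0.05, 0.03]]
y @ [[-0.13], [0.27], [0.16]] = [[0.03]]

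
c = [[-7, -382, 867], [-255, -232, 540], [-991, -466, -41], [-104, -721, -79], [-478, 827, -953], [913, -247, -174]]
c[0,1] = -382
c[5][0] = 913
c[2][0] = -991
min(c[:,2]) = -953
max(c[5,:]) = 913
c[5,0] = 913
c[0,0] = -7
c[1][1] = -232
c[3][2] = -79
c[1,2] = 540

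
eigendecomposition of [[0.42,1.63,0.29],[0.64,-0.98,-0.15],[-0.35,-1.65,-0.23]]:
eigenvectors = [[0.55, -0.68, -0.04],[-0.62, -0.29, -0.17],[-0.56, 0.68, 0.99]]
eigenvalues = [-1.69, 0.84, 0.06]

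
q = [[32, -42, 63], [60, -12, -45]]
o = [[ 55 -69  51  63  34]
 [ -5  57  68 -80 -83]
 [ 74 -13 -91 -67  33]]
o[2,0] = 74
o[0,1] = -69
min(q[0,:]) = -42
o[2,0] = 74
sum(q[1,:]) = 3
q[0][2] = 63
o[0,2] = 51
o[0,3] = 63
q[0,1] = -42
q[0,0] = 32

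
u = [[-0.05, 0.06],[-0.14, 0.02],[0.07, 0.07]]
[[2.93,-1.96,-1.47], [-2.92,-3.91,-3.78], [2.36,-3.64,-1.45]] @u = [[0.03, 0.03],[0.43, -0.52],[0.29, -0.03]]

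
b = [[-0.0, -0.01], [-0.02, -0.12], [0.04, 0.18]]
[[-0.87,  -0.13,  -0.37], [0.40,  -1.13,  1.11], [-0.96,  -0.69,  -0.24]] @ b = [[-0.01, -0.04], [0.07, 0.33], [0.0, 0.05]]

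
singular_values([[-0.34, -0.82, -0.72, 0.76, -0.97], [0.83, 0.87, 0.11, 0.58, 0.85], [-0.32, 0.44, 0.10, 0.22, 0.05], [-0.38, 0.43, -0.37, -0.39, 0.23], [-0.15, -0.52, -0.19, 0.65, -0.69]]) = [2.27, 1.26, 0.78, 0.48, 0.03]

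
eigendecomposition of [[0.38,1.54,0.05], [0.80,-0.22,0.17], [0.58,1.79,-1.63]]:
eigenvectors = [[-0.78,-0.55,0.08], [-0.46,0.45,-0.14], [-0.43,0.70,0.99]]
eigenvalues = [1.31, -0.94, -1.84]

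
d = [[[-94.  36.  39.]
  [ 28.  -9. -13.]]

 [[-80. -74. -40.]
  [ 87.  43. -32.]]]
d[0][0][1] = 36.0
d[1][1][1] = 43.0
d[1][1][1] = 43.0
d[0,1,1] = -9.0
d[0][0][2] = 39.0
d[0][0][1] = 36.0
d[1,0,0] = -80.0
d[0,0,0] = -94.0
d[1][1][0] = 87.0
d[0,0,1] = 36.0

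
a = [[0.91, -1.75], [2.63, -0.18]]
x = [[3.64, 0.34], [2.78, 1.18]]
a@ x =[[-1.55, -1.76], [9.07, 0.68]]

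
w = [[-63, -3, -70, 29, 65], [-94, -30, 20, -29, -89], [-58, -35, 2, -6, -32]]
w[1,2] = 20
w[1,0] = -94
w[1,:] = [-94, -30, 20, -29, -89]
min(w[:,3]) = -29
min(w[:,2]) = -70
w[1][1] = -30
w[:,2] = [-70, 20, 2]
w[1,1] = -30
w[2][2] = 2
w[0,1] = -3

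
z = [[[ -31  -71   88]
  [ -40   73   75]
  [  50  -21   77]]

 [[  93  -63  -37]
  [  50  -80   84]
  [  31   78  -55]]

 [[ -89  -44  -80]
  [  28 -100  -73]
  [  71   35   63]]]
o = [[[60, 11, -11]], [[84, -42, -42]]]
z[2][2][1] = 35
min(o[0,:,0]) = 60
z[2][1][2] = -73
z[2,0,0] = -89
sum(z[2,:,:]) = -189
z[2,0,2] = -80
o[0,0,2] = -11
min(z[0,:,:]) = -71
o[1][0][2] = -42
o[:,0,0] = [60, 84]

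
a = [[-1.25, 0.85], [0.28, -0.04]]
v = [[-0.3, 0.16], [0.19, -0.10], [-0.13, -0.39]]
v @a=[[0.42,-0.26], [-0.27,0.17], [0.05,-0.09]]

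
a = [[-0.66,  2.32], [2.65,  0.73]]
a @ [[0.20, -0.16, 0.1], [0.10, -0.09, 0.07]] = [[0.1, -0.10, 0.1], [0.60, -0.49, 0.32]]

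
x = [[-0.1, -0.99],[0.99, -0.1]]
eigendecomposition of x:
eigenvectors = [[0.71+0.00j, (0.71-0j)], [0.00-0.71j, 0.00+0.71j]]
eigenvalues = [(-0.1+0.99j), (-0.1-0.99j)]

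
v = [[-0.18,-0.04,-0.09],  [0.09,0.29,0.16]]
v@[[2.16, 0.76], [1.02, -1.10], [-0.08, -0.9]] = [[-0.42, -0.01],[0.48, -0.39]]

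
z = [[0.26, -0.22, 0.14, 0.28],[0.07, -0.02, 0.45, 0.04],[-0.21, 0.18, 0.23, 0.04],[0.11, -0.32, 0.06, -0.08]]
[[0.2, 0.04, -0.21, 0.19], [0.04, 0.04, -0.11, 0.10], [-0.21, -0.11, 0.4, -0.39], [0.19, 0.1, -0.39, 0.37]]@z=[[0.12, -0.14, 0.01, 0.03], [0.05, -0.06, 0.0, 0.00], [-0.19, 0.25, -0.01, -0.02], [0.18, -0.23, 0.00, 0.01]]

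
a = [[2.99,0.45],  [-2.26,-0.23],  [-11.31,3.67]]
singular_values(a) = [12.38, 1.57]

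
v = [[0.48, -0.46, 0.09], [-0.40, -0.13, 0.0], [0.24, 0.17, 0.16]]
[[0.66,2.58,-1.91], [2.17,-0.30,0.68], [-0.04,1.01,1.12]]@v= [[-1.17,-0.96,-0.25], [1.32,-0.84,0.3], [-0.15,0.08,0.18]]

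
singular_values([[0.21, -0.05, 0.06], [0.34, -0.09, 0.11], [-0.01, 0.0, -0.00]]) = [0.43, 0.01, 0.0]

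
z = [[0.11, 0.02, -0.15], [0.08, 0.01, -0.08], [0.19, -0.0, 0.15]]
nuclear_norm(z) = 0.46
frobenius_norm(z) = 0.33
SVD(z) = [[0.01, -0.86, -0.52], [-0.07, -0.52, 0.85], [-1.00, 0.03, -0.06]] @ diag([0.2425371932188776, 0.2183404658670919, 0.0017750691395175648]) @ [[-0.80, -0.0, -0.6], [-0.60, -0.1, 0.79], [0.06, -0.99, -0.08]]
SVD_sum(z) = [[-0.0, -0.00, -0.00],[0.01, 0.0, 0.01],[0.19, 0.00, 0.15]] + [[0.11,  0.02,  -0.15],[0.07,  0.01,  -0.09],[-0.00,  -0.0,  0.00]] + [[-0.0, 0.0, 0.0],[0.00, -0.00, -0.00],[-0.00, 0.0, 0.0]]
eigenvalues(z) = [(0.14+0.17j), (0.14-0.17j), (-0+0j)]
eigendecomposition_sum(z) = [[0.06+0.09j, 0.01+0.00j, -0.07+0.06j], [0.04+0.05j, (0.01-0j), -0.04+0.04j], [0.09-0.07j, -0.01j, 0.07+0.08j]] + [[(0.06-0.09j), (0.01-0j), -0.07-0.06j], [0.04-0.05j, 0.01+0.00j, (-0.04-0.04j)], [0.09+0.07j, 0.01j, 0.07-0.08j]] + [[(-0+0j), -0j, (-0+0j)], [0.00-0.00j, -0.00+0.00j, -0j], [0.00-0.00j, -0.00+0.00j, 0.00-0.00j]]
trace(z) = 0.27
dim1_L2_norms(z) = [0.19, 0.11, 0.24]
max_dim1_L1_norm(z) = 0.34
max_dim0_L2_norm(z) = 0.23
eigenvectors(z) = [[(0.05-0.61j), (0.05+0.61j), 0.07+0.00j],[(-0.02-0.37j), -0.02+0.37j, (-0.99+0j)],[-0.70+0.00j, -0.70-0.00j, -0.08+0.00j]]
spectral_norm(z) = 0.24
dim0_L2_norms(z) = [0.23, 0.02, 0.23]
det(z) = -0.00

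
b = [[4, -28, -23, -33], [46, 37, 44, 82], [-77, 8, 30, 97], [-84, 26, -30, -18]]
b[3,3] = -18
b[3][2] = -30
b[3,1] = 26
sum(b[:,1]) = 43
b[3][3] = -18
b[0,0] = 4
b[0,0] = 4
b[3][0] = -84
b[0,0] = 4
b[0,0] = 4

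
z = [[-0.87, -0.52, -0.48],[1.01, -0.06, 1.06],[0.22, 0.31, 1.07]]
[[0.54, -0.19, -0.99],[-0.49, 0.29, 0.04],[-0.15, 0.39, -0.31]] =z @ [[-0.52,  -0.05,  0.93], [-0.19,  0.15,  1.08], [0.02,  0.33,  -0.79]]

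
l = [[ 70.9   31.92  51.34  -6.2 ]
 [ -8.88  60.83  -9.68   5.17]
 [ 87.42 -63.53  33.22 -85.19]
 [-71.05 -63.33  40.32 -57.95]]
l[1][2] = -9.68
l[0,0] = 70.9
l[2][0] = 87.42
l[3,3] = -57.95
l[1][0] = -8.88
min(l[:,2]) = -9.68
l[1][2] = -9.68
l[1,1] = 60.83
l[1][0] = -8.88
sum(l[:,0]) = 78.39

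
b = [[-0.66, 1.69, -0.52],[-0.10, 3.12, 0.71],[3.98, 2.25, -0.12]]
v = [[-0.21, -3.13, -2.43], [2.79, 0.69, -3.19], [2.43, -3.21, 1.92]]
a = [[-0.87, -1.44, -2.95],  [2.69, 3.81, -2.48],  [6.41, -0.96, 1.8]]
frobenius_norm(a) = 9.20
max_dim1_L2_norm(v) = 4.46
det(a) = 105.63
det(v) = 68.74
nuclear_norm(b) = 8.86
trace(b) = 2.34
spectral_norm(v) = 4.88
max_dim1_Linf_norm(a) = 6.41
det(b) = 12.63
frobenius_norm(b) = 5.89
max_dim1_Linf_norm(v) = 3.21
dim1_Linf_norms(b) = [1.69, 3.12, 3.98]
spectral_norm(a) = 7.16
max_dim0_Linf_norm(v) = 3.21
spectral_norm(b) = 4.95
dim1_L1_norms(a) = [5.26, 8.98, 9.17]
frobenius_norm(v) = 7.35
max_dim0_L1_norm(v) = 7.54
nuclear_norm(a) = 15.09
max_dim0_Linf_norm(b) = 3.98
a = v + b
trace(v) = 2.40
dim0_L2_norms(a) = [7.01, 4.18, 4.25]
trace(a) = 4.74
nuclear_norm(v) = 12.52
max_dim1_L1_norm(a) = 9.17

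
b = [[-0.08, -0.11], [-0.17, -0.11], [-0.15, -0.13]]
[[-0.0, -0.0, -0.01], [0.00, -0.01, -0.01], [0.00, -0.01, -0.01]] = b@[[-0.03, 0.04, 0.01],  [0.03, 0.01, 0.05]]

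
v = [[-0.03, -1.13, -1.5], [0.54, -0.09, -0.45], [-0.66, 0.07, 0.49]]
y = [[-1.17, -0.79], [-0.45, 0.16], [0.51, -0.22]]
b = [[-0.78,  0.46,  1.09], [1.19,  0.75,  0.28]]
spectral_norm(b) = 1.52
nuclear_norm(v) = 2.86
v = y @ b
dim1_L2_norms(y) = [1.41, 0.48, 0.56]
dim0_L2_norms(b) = [1.42, 0.88, 1.13]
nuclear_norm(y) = 2.06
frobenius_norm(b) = 2.02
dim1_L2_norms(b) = [1.42, 1.43]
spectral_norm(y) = 1.48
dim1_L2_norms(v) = [1.88, 0.71, 0.82]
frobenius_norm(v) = 2.17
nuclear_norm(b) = 2.84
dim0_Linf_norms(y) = [1.17, 0.79]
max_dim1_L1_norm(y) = 1.96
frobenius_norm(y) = 1.59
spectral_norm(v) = 1.99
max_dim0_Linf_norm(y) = 1.17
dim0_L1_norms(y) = [2.13, 1.17]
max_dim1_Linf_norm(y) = 1.17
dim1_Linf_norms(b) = [1.09, 1.19]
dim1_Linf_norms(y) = [1.17, 0.45, 0.51]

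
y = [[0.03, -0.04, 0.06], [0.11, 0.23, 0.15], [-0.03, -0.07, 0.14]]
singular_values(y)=[0.3, 0.17, 0.04]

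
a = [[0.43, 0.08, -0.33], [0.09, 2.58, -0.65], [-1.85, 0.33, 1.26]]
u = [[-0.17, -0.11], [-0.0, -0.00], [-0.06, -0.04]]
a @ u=[[-0.05,-0.03], [0.02,0.02], [0.24,0.15]]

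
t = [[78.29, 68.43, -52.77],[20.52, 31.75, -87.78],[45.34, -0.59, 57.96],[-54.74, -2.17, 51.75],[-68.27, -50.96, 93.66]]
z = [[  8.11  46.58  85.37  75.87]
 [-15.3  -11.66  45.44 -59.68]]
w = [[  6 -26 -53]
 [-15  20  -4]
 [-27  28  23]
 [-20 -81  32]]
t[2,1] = -0.59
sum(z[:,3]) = 16.190000000000005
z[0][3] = 75.87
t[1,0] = 20.52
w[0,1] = -26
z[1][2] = 45.44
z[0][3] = 75.87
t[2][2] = 57.96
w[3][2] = 32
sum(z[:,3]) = 16.190000000000005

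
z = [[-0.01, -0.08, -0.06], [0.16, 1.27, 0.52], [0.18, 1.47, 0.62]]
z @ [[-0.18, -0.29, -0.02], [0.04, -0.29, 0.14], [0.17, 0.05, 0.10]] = [[-0.01, 0.02, -0.02],[0.11, -0.39, 0.23],[0.13, -0.45, 0.26]]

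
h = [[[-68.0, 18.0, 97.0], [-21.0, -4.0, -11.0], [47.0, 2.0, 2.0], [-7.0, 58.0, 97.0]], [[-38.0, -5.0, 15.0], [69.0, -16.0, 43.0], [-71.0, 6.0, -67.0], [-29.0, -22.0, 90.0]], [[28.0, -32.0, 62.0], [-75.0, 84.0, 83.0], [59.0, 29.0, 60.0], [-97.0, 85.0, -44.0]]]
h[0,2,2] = 2.0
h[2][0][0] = 28.0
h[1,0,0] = -38.0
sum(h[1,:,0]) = -69.0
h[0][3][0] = -7.0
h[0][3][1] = 58.0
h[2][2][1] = 29.0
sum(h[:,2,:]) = 67.0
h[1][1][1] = -16.0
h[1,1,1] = -16.0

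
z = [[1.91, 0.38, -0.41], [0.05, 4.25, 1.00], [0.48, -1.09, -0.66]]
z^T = [[1.91,0.05,0.48], [0.38,4.25,-1.09], [-0.41,1.00,-0.66]]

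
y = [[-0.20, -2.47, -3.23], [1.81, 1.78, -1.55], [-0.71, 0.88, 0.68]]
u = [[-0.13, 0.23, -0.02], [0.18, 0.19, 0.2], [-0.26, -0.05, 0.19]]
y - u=[[-0.07, -2.7, -3.21],[1.63, 1.59, -1.75],[-0.45, 0.93, 0.49]]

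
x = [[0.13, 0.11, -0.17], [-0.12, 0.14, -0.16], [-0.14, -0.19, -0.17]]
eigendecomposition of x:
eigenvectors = [[0.25+0.00j, (0.81+0j), 0.81-0.00j], [(0.39+0j), (-0.02+0.45j), (-0.02-0.45j)], [(0.88+0j), -0.34-0.15j, -0.34+0.15j]]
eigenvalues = [(-0.29+0j), (0.2+0.09j), (0.2-0.09j)]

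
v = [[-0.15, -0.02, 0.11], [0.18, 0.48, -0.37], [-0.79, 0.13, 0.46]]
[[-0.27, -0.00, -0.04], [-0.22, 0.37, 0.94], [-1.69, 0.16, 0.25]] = v@[[0.73, -0.07, -0.29],[-2.13, 0.8, 1.73],[-1.81, 0.01, -0.45]]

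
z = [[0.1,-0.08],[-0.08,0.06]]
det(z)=-0.000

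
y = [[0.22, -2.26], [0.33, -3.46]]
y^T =[[0.22, 0.33], [-2.26, -3.46]]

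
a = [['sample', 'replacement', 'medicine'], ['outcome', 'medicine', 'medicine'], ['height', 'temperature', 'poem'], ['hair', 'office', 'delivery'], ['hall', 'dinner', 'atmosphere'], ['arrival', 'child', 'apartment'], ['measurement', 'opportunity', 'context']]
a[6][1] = 'opportunity'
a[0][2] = 'medicine'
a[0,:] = ['sample', 'replacement', 'medicine']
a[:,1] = ['replacement', 'medicine', 'temperature', 'office', 'dinner', 'child', 'opportunity']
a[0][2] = 'medicine'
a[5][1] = 'child'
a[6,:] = ['measurement', 'opportunity', 'context']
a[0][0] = 'sample'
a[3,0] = 'hair'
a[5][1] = 'child'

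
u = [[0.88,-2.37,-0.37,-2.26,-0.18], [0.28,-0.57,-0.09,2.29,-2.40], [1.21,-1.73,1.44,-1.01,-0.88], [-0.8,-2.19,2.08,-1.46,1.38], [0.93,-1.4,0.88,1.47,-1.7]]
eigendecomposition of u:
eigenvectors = [[(0.35+0.33j),0.35-0.33j,(0.35+0.45j),0.35-0.45j,(0.48+0j)], [(0.61+0j),0.61-0.00j,(-0.07-0.04j),(-0.07+0.04j),(-0.36+0j)], [(0.26+0.05j),0.26-0.05j,(0.59+0j),0.59-0.00j,(-0.2+0j)], [0.27j,-0.27j,0.26-0.36j,0.26+0.36j,(0.44+0j)], [0.50-0.06j,(0.5+0.06j),(0.29-0.2j),(0.29+0.2j),0.64+0.00j]]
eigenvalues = [(-2.43+1.39j), (-2.43-1.39j), (1.47+1.99j), (1.47-1.99j), (0.5+0j)]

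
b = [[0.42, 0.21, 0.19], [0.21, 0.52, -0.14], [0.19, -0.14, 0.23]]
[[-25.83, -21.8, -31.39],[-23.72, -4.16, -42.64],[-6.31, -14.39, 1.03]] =b@ [[0.80, -12.53, -40.19], [-63.98, -20.32, -66.53], [-67.02, -64.59, -2.82]]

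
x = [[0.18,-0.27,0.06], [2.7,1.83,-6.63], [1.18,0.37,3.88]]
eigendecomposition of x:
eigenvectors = [[0.28+0.00j,(0.12-0.02j),0.12+0.02j], [(-0.96+0j),-0.98+0.00j,-0.98-0.00j], [(0.01+0j),0.13+0.06j,0.13-0.06j]]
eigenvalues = [(1.11+0j), (2.39+0.47j), (2.39-0.47j)]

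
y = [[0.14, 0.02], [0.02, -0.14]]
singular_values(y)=[0.14, 0.14]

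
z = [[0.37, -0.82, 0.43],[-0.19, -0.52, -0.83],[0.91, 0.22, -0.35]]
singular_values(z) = [1.0, 1.0, 0.99]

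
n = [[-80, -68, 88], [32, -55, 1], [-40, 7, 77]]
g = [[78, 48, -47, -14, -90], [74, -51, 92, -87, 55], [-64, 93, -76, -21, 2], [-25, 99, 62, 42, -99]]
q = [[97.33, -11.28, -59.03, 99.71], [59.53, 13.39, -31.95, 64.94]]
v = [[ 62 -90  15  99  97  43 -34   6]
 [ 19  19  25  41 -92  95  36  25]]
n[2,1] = 7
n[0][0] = -80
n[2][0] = -40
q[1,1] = 13.39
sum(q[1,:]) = 105.91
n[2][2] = 77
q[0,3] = 99.71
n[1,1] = -55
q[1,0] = 59.53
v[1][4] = -92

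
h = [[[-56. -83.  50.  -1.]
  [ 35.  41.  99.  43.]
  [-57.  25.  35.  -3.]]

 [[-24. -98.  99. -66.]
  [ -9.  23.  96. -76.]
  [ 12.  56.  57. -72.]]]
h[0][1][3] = 43.0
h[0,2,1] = 25.0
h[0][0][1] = -83.0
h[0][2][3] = -3.0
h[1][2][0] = 12.0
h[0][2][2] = 35.0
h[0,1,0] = 35.0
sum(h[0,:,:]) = 128.0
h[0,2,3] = -3.0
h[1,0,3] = -66.0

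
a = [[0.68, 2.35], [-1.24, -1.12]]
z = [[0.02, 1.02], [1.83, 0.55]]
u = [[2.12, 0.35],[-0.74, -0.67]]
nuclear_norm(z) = 2.90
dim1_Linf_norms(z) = [1.02, 1.83]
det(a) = 2.15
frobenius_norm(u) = 2.37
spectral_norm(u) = 2.32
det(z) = -1.86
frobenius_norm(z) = 2.17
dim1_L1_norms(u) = [2.47, 1.41]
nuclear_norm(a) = 3.62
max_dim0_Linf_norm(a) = 2.35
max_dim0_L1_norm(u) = 2.86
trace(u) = 1.45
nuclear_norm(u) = 2.82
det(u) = -1.16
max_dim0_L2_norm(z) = 1.83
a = u @ z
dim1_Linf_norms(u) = [2.12, 0.74]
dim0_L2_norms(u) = [2.25, 0.76]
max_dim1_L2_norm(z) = 1.91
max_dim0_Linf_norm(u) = 2.12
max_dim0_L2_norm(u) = 2.25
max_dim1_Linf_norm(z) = 1.83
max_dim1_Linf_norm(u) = 2.12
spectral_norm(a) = 2.87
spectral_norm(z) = 1.94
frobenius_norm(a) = 2.96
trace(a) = -0.44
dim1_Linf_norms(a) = [2.35, 1.24]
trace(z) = 0.57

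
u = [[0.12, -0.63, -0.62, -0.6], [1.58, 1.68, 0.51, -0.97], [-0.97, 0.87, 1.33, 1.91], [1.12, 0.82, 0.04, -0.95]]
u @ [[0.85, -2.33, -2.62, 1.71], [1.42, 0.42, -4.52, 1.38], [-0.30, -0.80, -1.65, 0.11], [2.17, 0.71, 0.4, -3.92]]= [[-1.91, -0.47, 3.32, 1.62], [1.47, -4.07, -12.96, 8.88], [4.16, 2.92, -2.82, -7.8], [0.04, -2.97, -7.09, 6.78]]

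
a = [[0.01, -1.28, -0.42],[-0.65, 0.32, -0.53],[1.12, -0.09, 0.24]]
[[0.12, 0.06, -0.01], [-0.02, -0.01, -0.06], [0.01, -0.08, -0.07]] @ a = [[-0.05,-0.13,-0.08], [-0.06,0.03,-0.0], [-0.03,-0.03,0.02]]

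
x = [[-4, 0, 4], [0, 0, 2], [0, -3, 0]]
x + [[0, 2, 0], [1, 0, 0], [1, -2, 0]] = [[-4, 2, 4], [1, 0, 2], [1, -5, 0]]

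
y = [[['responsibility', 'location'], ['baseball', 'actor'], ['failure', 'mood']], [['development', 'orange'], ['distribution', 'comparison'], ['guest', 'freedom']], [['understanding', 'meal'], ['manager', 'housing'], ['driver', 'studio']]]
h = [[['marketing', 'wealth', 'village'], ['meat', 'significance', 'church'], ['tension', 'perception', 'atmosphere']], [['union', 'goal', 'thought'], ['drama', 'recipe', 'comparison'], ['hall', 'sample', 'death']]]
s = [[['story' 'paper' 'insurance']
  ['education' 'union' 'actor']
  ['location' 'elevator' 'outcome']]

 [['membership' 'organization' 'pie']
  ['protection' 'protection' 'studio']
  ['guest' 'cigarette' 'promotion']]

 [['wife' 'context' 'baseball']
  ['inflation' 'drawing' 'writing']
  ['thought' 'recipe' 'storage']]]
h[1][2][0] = 'hall'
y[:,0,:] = [['responsibility', 'location'], ['development', 'orange'], ['understanding', 'meal']]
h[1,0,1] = 'goal'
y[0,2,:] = ['failure', 'mood']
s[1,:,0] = ['membership', 'protection', 'guest']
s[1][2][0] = 'guest'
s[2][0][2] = 'baseball'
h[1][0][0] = 'union'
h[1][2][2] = 'death'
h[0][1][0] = 'meat'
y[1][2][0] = 'guest'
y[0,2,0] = 'failure'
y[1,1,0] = 'distribution'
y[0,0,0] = 'responsibility'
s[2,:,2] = ['baseball', 'writing', 'storage']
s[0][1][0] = 'education'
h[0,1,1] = 'significance'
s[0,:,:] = [['story', 'paper', 'insurance'], ['education', 'union', 'actor'], ['location', 'elevator', 'outcome']]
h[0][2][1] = 'perception'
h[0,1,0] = 'meat'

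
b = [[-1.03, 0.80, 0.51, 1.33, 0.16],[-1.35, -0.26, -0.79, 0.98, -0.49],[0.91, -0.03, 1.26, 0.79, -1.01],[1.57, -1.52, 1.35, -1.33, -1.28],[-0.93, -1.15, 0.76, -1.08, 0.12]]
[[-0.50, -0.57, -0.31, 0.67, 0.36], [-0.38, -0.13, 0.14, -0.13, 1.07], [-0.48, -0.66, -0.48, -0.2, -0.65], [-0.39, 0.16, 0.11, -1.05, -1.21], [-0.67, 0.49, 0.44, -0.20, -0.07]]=b @ [[0.3, 0.01, -0.22, -0.15, -0.37], [0.25, -0.34, 0.01, 0.39, -0.11], [-0.39, -0.17, -0.13, 0.17, -0.41], [-0.16, -0.19, -0.34, 0.05, 0.21], [0.13, 0.31, -0.15, 0.30, -0.03]]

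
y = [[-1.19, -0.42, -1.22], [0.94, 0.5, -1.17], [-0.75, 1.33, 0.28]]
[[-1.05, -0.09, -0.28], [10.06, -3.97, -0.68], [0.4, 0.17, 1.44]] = y@[[3.87,-1.41,-0.50], [3.34,-1.05,0.7], [-4.06,1.81,0.48]]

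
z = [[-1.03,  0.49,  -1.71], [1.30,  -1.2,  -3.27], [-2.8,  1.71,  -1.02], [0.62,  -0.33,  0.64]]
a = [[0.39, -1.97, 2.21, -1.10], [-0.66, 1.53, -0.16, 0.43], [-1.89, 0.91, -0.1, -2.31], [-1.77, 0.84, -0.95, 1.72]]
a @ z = [[-9.83, 6.70, 2.82],[3.38, -2.57, -3.44],[1.98, -1.43, -1.12],[6.64, -4.07, 2.35]]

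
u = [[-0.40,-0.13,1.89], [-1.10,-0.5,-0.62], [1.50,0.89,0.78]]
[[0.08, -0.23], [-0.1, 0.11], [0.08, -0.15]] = u @ [[0.15, -0.03],  [-0.21, -0.00],  [0.06, -0.13]]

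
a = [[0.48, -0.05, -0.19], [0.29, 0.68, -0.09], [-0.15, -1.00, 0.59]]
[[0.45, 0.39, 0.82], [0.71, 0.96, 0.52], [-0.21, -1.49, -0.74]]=a @ [[1.38, 0.68, 1.41], [0.58, 1.04, 0.06], [0.98, -0.59, -0.79]]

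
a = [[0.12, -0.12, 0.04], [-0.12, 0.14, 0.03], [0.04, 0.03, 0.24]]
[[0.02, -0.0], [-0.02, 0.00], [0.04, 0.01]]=a @ [[0.16, -0.03], [0.0, 0.00], [0.12, 0.03]]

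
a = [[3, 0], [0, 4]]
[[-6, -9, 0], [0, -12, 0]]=a @ [[-2, -3, 0], [0, -3, 0]]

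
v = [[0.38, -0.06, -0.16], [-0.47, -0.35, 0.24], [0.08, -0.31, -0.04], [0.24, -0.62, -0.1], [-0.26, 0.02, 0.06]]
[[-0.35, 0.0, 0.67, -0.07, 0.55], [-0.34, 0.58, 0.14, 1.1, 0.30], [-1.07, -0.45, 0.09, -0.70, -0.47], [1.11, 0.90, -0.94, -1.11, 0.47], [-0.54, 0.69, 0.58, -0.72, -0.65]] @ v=[[-0.24,-0.13,0.07], [-0.2,-0.90,0.1], [-0.23,0.62,0.1], [-0.46,0.61,0.22], [-0.49,0.04,0.26]]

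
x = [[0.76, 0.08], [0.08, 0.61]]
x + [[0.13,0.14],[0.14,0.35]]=[[0.89, 0.22], [0.22, 0.96]]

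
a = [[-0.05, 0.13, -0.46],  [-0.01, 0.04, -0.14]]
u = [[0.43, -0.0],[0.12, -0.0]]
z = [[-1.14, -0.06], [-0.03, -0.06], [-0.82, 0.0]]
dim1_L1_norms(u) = [0.43, 0.12]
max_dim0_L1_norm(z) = 1.99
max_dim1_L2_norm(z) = 1.14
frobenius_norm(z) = 1.41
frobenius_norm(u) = 0.45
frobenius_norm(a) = 0.50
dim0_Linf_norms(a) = [0.05, 0.13, 0.46]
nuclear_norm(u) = 0.45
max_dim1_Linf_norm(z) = 1.14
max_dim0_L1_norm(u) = 0.55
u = a @ z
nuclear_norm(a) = 0.51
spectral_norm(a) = 0.50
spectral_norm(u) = 0.45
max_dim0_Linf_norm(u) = 0.43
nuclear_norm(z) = 1.47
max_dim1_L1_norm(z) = 1.2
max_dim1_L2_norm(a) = 0.48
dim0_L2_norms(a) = [0.05, 0.14, 0.48]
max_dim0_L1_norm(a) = 0.6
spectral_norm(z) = 1.41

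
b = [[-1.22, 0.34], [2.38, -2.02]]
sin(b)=[[-0.57, -0.01], [-0.10, -0.54]]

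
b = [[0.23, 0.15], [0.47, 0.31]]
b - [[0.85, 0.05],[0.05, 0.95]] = [[-0.62, 0.1], [0.42, -0.64]]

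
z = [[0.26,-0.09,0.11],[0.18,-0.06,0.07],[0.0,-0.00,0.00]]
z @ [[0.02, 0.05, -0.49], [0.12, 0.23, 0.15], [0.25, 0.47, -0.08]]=[[0.02, 0.04, -0.15], [0.01, 0.03, -0.1], [0.0, 0.00, 0.0]]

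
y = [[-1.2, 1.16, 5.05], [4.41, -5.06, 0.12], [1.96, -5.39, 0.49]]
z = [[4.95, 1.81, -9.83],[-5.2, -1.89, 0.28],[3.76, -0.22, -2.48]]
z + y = [[3.75, 2.97, -4.78], [-0.79, -6.95, 0.40], [5.72, -5.61, -1.99]]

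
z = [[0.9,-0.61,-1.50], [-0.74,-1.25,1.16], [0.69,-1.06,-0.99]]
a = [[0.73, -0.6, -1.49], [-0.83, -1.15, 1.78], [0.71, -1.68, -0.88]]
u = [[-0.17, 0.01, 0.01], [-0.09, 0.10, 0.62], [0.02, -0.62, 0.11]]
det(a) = -0.69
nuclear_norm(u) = 1.43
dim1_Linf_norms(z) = [1.5, 1.25, 1.06]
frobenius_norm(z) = 3.08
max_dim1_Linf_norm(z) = 1.5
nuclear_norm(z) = 4.34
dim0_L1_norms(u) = [0.28, 0.73, 0.74]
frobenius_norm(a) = 3.52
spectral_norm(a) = 2.82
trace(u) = 0.04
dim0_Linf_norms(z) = [0.9, 1.25, 1.5]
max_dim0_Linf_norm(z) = 1.5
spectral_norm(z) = 2.55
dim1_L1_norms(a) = [2.82, 3.76, 3.27]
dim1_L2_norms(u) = [0.17, 0.63, 0.63]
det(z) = -0.29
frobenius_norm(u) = 0.91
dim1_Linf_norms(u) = [0.17, 0.62, 0.62]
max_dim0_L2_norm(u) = 0.63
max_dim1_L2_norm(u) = 0.63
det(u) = -0.07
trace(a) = -1.30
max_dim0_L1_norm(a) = 4.15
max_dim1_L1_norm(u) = 0.81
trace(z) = -1.34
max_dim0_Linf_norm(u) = 0.62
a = u + z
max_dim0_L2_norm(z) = 2.14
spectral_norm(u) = 0.64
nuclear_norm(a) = 5.04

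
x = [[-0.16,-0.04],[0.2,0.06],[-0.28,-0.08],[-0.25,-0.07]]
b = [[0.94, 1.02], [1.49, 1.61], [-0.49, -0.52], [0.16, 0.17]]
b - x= [[1.1, 1.06], [1.29, 1.55], [-0.21, -0.44], [0.41, 0.24]]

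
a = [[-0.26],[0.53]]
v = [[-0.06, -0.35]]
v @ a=[[-0.17]]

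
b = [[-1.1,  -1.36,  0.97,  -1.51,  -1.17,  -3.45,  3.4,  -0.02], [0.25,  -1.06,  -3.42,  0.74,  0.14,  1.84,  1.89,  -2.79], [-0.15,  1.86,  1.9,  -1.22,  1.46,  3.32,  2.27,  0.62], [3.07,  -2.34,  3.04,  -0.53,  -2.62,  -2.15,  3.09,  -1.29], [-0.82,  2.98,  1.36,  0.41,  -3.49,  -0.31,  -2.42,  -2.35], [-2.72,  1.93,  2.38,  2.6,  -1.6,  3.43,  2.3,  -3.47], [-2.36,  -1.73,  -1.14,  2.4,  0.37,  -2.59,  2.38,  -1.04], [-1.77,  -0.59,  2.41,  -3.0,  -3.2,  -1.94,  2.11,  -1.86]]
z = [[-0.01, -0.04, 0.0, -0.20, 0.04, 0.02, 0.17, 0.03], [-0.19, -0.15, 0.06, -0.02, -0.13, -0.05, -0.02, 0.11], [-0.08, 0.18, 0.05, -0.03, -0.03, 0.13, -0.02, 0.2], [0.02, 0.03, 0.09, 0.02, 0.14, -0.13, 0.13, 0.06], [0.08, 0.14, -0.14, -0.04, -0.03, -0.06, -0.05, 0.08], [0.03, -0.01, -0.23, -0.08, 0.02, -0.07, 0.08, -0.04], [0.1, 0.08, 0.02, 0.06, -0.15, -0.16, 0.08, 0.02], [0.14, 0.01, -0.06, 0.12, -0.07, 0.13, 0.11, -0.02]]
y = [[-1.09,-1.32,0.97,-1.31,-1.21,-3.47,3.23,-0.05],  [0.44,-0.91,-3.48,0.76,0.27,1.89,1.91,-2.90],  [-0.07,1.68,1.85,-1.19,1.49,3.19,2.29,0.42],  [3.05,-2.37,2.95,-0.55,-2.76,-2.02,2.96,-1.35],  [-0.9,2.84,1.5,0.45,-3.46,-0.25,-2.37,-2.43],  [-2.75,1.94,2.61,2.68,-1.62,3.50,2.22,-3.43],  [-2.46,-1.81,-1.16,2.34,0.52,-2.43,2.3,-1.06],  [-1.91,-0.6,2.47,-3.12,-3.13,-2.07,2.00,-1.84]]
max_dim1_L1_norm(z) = 0.73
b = z + y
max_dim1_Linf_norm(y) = 3.5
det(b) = 22503.94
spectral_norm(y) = 9.82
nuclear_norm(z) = 2.04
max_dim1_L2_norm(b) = 7.43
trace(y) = -0.20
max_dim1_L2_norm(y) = 7.54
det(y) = 31049.13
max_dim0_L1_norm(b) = 19.86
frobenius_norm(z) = 0.79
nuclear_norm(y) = 41.39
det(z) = -0.00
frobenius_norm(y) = 17.10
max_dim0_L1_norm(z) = 0.75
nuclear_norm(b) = 41.34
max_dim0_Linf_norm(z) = 0.23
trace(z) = -0.13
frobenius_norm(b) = 17.13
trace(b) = -0.33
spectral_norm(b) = 9.90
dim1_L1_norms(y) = [12.65, 12.56, 12.18, 18.01, 14.2, 20.75, 14.08, 17.14]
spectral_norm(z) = 0.40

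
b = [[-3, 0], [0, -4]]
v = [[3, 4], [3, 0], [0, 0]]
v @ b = [[-9, -16], [-9, 0], [0, 0]]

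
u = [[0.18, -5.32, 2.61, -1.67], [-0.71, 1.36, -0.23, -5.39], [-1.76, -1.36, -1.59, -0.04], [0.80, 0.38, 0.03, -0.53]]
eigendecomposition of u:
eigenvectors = [[(0.8+0j), 0.77+0.00j, (0.77-0j), -0.33+0.00j],[(-0.57+0j), 0.23-0.12j, 0.23+0.12j, (0.29+0j)],[-0.13+0.00j, -0.00+0.54j, (-0-0.54j), (0.88+0j)],[(0.11+0j), -0.06-0.21j, -0.06+0.21j, (0.15+0j)]]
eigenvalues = [(3.33+0j), (-1.26+3.1j), (-1.26-3.1j), (-1.38+0j)]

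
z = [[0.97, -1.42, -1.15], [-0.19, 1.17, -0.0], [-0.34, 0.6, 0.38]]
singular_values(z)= [2.41, 0.71, 0.0]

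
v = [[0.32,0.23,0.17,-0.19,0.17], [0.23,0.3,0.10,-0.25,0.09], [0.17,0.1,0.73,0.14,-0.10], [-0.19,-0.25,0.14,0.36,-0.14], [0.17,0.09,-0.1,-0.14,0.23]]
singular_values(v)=[0.88, 0.81, 0.19, 0.04, 0.03]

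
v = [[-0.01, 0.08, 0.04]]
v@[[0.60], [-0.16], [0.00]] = [[-0.02]]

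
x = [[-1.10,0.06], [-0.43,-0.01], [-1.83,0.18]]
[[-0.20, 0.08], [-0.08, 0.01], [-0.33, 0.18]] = x @ [[0.18,-0.03],  [-0.03,0.70]]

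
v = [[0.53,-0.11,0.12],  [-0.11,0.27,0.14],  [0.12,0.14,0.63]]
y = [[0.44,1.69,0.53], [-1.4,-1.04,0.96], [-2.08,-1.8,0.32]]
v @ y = [[0.14, 0.79, 0.21], [-0.72, -0.72, 0.25], [-1.45, -1.08, 0.4]]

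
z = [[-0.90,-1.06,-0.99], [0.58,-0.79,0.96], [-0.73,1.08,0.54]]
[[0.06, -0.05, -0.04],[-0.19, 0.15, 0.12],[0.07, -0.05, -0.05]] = z@[[-0.05, 0.04, 0.04], [0.08, -0.06, -0.05], [-0.10, 0.08, 0.06]]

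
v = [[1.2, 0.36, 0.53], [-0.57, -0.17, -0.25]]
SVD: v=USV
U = [[-0.90, 0.43], [0.43, 0.9]]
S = [1.51, 0.0]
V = [[-0.88, -0.26, -0.39],[-0.47, 0.42, 0.78]]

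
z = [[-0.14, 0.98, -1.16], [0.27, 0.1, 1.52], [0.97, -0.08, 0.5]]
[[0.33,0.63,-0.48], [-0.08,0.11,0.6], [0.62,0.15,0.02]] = z @ [[0.76, 0.21, -0.20], [0.21, 0.66, -0.01], [-0.20, -0.01, 0.43]]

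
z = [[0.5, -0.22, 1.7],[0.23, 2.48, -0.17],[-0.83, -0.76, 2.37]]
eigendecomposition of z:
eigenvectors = [[0.83+0.00j, (0.83-0j), -0.55+0.00j], [(-0.1-0.01j), (-0.1+0.01j), 0.64+0.00j], [0.46+0.31j, 0.46-0.31j, -0.54+0.00j]]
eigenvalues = [(1.46+0.64j), (1.46-0.64j), (2.43+0j)]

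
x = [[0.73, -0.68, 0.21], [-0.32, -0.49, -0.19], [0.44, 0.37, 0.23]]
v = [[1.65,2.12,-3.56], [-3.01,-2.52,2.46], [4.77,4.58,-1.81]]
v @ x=[[-1.04, -3.48, -0.88], [-0.31, 4.19, 0.41], [1.22, -6.16, -0.28]]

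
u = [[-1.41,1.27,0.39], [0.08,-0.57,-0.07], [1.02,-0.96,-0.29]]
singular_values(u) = [2.45, 0.36, 0.0]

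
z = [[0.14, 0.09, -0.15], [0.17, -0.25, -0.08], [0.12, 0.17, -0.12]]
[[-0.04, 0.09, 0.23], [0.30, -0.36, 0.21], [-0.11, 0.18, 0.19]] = z @ [[0.74,-0.67,0.75], [-0.86,1.15,-0.04], [0.45,-0.56,-0.86]]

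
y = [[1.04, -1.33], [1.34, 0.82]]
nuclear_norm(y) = 3.25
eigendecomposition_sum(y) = [[(0.52+0.63j), (-0.67+0.46j)], [0.67-0.47j, 0.41+0.70j]] + [[(0.52-0.63j), -0.66-0.46j], [(0.67+0.47j), (0.41-0.7j)]]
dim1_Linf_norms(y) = [1.33, 1.34]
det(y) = 2.64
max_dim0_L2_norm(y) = 1.7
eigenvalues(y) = [(0.93+1.33j), (0.93-1.33j)]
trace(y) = 1.86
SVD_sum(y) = [[1.36,-0.67], [0.75,-0.37]] + [[-0.32, -0.66], [0.59, 1.19]]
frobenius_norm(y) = 2.31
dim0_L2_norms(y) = [1.7, 1.56]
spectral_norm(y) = 1.74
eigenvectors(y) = [[(0.06+0.7j), 0.06-0.70j], [(0.71+0j), (0.71-0j)]]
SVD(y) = [[-0.88, -0.48], [-0.48, 0.88]] @ diag([1.7371123484709623, 1.5168851930155096]) @ [[-0.90, 0.44], [0.44, 0.90]]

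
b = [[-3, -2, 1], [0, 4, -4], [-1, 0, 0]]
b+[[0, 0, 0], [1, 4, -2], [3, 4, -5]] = [[-3, -2, 1], [1, 8, -6], [2, 4, -5]]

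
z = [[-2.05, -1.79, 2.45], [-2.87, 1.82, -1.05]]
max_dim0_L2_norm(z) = 3.53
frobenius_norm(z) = 5.10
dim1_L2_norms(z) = [3.66, 3.56]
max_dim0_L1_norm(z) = 4.92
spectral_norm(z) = 3.66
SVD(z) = [[-1.00, -0.07], [-0.07, 1.00]] @ diag([3.6623515688038006, 3.556414062856059]) @ [[0.61, 0.45, -0.65], [-0.76, 0.55, -0.34]]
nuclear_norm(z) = 7.22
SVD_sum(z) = [[-2.24, -1.65, 2.37], [-0.16, -0.12, 0.17]] + [[0.19, -0.14, 0.08], [-2.71, 1.94, -1.22]]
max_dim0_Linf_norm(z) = 2.87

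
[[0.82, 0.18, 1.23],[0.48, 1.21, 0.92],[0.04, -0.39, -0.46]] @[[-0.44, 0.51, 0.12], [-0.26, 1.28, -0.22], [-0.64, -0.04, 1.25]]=[[-1.19,  0.60,  1.6], [-1.11,  1.76,  0.94], [0.38,  -0.46,  -0.48]]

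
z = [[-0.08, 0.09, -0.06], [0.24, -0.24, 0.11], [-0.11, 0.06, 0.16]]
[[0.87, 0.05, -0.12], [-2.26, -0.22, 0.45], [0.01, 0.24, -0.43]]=z@[[-6.7, -1.85, 2.42], [0.54, -0.71, 0.06], [-4.76, 0.49, -1.06]]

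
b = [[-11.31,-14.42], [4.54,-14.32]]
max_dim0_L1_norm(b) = 28.74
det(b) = 227.43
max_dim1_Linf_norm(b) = 14.42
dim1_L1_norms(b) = [25.73, 18.86]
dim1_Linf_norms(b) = [14.42, 14.32]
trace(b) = -25.63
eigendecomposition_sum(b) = [[(-5.65+5.19j), -7.21-11.62j],[2.27+3.66j, (-7.16+2.76j)]] + [[(-5.65-5.19j), -7.21+11.62j],[2.27-3.66j, (-7.16-2.76j)]]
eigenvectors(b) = [[0.87+0.00j, (0.87-0j)], [0.09-0.48j, 0.09+0.48j]]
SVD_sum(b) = [[-5.41, -16.37], [-3.82, -11.56]] + [[-5.90,1.95],[8.36,-2.76]]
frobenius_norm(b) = 23.70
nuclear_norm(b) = 31.88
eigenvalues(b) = [(-12.82+7.95j), (-12.82-7.95j)]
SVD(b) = [[0.82, 0.58], [0.58, -0.82]] @ diag([21.104513230625795, 10.776178418082203]) @ [[-0.31, -0.95], [-0.95, 0.31]]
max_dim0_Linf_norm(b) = 14.42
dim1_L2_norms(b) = [18.33, 15.02]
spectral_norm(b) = 21.10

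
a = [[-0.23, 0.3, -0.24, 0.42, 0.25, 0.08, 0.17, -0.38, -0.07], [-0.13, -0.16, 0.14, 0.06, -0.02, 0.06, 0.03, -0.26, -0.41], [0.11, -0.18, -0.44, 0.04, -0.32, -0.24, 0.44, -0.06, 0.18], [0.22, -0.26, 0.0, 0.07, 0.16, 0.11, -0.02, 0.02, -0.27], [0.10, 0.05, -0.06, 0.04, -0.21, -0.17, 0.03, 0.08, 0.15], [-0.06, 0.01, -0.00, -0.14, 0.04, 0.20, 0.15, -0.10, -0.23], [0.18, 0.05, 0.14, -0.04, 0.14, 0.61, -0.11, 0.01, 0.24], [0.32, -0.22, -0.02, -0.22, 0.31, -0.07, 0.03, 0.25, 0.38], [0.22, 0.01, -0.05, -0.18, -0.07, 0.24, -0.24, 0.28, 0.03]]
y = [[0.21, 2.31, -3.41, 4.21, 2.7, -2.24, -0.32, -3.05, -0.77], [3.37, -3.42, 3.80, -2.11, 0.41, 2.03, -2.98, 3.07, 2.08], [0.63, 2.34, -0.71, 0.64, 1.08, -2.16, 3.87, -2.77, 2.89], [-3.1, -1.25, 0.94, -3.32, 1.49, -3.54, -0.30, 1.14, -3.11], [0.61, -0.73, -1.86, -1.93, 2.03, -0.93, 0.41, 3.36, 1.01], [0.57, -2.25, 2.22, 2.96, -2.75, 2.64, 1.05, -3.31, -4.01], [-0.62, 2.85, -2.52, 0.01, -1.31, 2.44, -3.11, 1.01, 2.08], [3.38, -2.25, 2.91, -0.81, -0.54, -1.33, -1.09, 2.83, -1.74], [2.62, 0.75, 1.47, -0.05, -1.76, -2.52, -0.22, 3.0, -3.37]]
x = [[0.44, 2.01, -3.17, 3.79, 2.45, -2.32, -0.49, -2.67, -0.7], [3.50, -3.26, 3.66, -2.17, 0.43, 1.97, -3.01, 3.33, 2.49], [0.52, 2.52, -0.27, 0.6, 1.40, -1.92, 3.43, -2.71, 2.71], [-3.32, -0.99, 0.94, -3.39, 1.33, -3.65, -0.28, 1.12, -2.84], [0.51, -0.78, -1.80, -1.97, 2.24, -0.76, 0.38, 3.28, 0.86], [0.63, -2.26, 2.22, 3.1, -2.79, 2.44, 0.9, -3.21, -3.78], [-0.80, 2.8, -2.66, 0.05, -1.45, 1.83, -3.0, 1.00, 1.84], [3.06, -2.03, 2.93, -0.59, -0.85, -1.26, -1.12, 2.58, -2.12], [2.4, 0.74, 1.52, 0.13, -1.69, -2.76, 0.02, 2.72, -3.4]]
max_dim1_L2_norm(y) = 8.3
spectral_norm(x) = 11.89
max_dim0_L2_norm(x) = 7.93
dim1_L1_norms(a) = [2.14, 1.27, 2.01, 1.13, 0.89, 0.93, 1.52, 1.82, 1.32]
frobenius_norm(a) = 1.84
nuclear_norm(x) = 49.51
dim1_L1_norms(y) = [19.22, 23.27, 17.09, 18.19, 12.87, 21.76, 15.95, 16.88, 15.76]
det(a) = -0.00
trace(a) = -0.60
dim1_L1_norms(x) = [18.04, 23.82, 16.08, 17.86, 12.58, 21.33, 15.43, 16.54, 15.38]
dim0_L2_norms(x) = [6.34, 6.34, 7.11, 6.69, 5.33, 6.73, 5.69, 7.93, 7.52]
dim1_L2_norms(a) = [0.79, 0.55, 0.79, 0.48, 0.35, 0.39, 0.72, 0.71, 0.53]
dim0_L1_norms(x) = [15.18, 17.39, 19.17, 15.79, 14.63, 18.91, 12.63, 22.62, 20.74]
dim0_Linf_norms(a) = [0.32, 0.3, 0.44, 0.42, 0.32, 0.61, 0.44, 0.38, 0.41]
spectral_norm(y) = 12.53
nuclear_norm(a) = 4.55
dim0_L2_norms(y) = [6.39, 6.59, 7.27, 6.84, 5.26, 6.95, 6.02, 8.24, 7.67]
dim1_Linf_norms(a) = [0.42, 0.41, 0.44, 0.27, 0.21, 0.23, 0.61, 0.38, 0.28]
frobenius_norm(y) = 20.56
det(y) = 78017.14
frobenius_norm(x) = 20.03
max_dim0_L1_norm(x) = 22.62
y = x + a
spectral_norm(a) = 1.08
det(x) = 31060.20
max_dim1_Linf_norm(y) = 4.21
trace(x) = -5.62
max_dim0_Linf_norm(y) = 4.21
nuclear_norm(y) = 50.84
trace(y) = -6.22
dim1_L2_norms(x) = [6.92, 8.45, 6.26, 6.99, 5.02, 7.69, 5.86, 6.09, 6.17]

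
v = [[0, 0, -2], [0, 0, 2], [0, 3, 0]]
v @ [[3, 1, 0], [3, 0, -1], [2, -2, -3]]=[[-4, 4, 6], [4, -4, -6], [9, 0, -3]]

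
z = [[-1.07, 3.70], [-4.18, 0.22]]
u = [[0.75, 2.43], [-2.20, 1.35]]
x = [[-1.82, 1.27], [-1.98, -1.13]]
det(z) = 15.23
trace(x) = -2.95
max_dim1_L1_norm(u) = 3.55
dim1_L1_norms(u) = [3.18, 3.55]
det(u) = 6.36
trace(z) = -0.85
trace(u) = 2.10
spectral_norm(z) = 4.65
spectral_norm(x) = 2.69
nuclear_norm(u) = 5.08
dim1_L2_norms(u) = [2.54, 2.58]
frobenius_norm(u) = 3.62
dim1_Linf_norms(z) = [3.7, 4.18]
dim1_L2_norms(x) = [2.22, 2.28]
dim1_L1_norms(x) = [3.09, 3.11]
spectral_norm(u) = 2.86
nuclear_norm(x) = 4.39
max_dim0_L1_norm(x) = 3.8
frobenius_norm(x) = 3.18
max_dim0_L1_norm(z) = 5.25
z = u + x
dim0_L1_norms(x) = [3.8, 2.4]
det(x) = 4.57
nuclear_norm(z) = 7.93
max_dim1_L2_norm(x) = 2.28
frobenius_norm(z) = 5.69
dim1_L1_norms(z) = [4.77, 4.4]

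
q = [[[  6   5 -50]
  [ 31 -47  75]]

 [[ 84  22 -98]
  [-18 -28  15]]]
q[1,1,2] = 15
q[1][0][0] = 84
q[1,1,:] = [-18, -28, 15]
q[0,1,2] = 75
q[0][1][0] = 31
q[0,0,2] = -50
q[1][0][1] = 22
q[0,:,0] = [6, 31]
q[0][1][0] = 31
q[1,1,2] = 15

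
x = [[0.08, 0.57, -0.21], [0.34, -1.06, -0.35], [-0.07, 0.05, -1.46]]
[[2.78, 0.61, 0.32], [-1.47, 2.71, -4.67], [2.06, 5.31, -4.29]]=x @ [[5.24, 2.16, -3.50], [3.58, -0.62, 2.23], [-1.54, -3.76, 3.18]]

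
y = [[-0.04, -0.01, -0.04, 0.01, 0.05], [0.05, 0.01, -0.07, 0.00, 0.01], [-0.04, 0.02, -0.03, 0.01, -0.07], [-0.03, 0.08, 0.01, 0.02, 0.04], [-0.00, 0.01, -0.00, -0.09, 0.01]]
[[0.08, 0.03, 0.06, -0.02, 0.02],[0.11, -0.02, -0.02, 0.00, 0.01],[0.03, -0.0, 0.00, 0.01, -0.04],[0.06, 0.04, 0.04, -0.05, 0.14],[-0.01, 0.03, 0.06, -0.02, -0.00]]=y @ [[-0.05, -0.48, -0.84, 0.22, 0.07], [0.65, 0.25, 0.17, -0.36, 1.26], [-1.51, -0.02, -0.27, 0.03, 0.21], [0.19, -0.3, -0.56, 0.09, 0.25], [0.43, 0.38, 0.5, -0.34, 0.81]]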